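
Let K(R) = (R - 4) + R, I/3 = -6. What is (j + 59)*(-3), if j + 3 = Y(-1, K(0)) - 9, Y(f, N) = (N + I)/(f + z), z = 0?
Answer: -207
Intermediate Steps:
I = -18 (I = 3*(-6) = -18)
K(R) = -4 + 2*R (K(R) = (-4 + R) + R = -4 + 2*R)
Y(f, N) = (-18 + N)/f (Y(f, N) = (N - 18)/(f + 0) = (-18 + N)/f)
j = 10 (j = -3 + ((-18 + (-4 + 2*0))/(-1) - 9) = -3 + (-(-18 + (-4 + 0)) - 9) = -3 + (-(-18 - 4) - 9) = -3 + (-1*(-22) - 9) = -3 + (22 - 9) = -3 + 13 = 10)
(j + 59)*(-3) = (10 + 59)*(-3) = 69*(-3) = -207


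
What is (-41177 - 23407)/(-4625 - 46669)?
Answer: 10764/8549 ≈ 1.2591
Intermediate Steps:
(-41177 - 23407)/(-4625 - 46669) = -64584/(-51294) = -64584*(-1/51294) = 10764/8549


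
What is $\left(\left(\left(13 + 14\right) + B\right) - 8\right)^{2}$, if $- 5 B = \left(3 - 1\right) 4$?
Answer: $\frac{7569}{25} \approx 302.76$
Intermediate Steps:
$B = - \frac{8}{5}$ ($B = - \frac{\left(3 - 1\right) 4}{5} = - \frac{2 \cdot 4}{5} = \left(- \frac{1}{5}\right) 8 = - \frac{8}{5} \approx -1.6$)
$\left(\left(\left(13 + 14\right) + B\right) - 8\right)^{2} = \left(\left(\left(13 + 14\right) - \frac{8}{5}\right) - 8\right)^{2} = \left(\left(27 - \frac{8}{5}\right) - 8\right)^{2} = \left(\frac{127}{5} - 8\right)^{2} = \left(\frac{87}{5}\right)^{2} = \frac{7569}{25}$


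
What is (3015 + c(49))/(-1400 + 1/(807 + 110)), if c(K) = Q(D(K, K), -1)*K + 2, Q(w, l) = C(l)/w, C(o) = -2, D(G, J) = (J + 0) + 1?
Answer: -69119792/32094975 ≈ -2.1536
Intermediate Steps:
D(G, J) = 1 + J (D(G, J) = J + 1 = 1 + J)
Q(w, l) = -2/w
c(K) = 2 - 2*K/(1 + K) (c(K) = (-2/(1 + K))*K + 2 = -2*K/(1 + K) + 2 = 2 - 2*K/(1 + K))
(3015 + c(49))/(-1400 + 1/(807 + 110)) = (3015 + 2/(1 + 49))/(-1400 + 1/(807 + 110)) = (3015 + 2/50)/(-1400 + 1/917) = (3015 + 2*(1/50))/(-1400 + 1/917) = (3015 + 1/25)/(-1283799/917) = (75376/25)*(-917/1283799) = -69119792/32094975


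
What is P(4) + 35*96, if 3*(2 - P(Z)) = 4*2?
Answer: 10078/3 ≈ 3359.3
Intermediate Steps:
P(Z) = -⅔ (P(Z) = 2 - 4*2/3 = 2 - ⅓*8 = 2 - 8/3 = -⅔)
P(4) + 35*96 = -⅔ + 35*96 = -⅔ + 3360 = 10078/3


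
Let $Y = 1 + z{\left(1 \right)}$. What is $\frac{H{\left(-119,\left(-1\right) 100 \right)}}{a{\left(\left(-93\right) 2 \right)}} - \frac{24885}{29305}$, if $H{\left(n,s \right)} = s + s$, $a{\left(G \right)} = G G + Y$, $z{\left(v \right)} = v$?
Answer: $- \frac{86683223}{101389439} \approx -0.85495$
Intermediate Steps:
$Y = 2$ ($Y = 1 + 1 = 2$)
$a{\left(G \right)} = 2 + G^{2}$ ($a{\left(G \right)} = G G + 2 = G^{2} + 2 = 2 + G^{2}$)
$H{\left(n,s \right)} = 2 s$
$\frac{H{\left(-119,\left(-1\right) 100 \right)}}{a{\left(\left(-93\right) 2 \right)}} - \frac{24885}{29305} = \frac{2 \left(\left(-1\right) 100\right)}{2 + \left(\left(-93\right) 2\right)^{2}} - \frac{24885}{29305} = \frac{2 \left(-100\right)}{2 + \left(-186\right)^{2}} - \frac{4977}{5861} = - \frac{200}{2 + 34596} - \frac{4977}{5861} = - \frac{200}{34598} - \frac{4977}{5861} = \left(-200\right) \frac{1}{34598} - \frac{4977}{5861} = - \frac{100}{17299} - \frac{4977}{5861} = - \frac{86683223}{101389439}$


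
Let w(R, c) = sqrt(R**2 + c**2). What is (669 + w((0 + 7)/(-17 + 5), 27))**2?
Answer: 64553809/144 + 1115*sqrt(4201)/2 ≈ 4.8443e+5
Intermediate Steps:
(669 + w((0 + 7)/(-17 + 5), 27))**2 = (669 + sqrt(((0 + 7)/(-17 + 5))**2 + 27**2))**2 = (669 + sqrt((7/(-12))**2 + 729))**2 = (669 + sqrt((7*(-1/12))**2 + 729))**2 = (669 + sqrt((-7/12)**2 + 729))**2 = (669 + sqrt(49/144 + 729))**2 = (669 + sqrt(105025/144))**2 = (669 + 5*sqrt(4201)/12)**2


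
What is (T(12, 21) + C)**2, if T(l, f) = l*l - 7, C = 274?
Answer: 168921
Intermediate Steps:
T(l, f) = -7 + l**2 (T(l, f) = l**2 - 7 = -7 + l**2)
(T(12, 21) + C)**2 = ((-7 + 12**2) + 274)**2 = ((-7 + 144) + 274)**2 = (137 + 274)**2 = 411**2 = 168921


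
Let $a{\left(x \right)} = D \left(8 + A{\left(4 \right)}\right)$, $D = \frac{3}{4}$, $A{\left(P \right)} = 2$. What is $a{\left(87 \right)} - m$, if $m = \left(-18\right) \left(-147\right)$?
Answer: $- \frac{5277}{2} \approx -2638.5$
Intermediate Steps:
$D = \frac{3}{4}$ ($D = 3 \cdot \frac{1}{4} = \frac{3}{4} \approx 0.75$)
$m = 2646$
$a{\left(x \right)} = \frac{15}{2}$ ($a{\left(x \right)} = \frac{3 \left(8 + 2\right)}{4} = \frac{3}{4} \cdot 10 = \frac{15}{2}$)
$a{\left(87 \right)} - m = \frac{15}{2} - 2646 = - \frac{5277}{2}$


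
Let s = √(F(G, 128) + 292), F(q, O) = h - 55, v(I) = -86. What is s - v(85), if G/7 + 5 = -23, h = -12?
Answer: 101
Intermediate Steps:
G = -196 (G = -35 + 7*(-23) = -35 - 161 = -196)
F(q, O) = -67 (F(q, O) = -12 - 55 = -67)
s = 15 (s = √(-67 + 292) = √225 = 15)
s - v(85) = 15 - 1*(-86) = 15 + 86 = 101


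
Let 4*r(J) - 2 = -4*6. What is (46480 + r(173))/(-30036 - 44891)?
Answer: -92949/149854 ≈ -0.62026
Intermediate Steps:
r(J) = -11/2 (r(J) = ½ + (-4*6)/4 = ½ + (¼)*(-24) = ½ - 6 = -11/2)
(46480 + r(173))/(-30036 - 44891) = (46480 - 11/2)/(-30036 - 44891) = (92949/2)/(-74927) = (92949/2)*(-1/74927) = -92949/149854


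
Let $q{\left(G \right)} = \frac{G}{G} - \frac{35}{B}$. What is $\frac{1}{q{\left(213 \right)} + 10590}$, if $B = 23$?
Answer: $\frac{23}{243558} \approx 9.4433 \cdot 10^{-5}$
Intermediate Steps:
$q{\left(G \right)} = - \frac{12}{23}$ ($q{\left(G \right)} = \frac{G}{G} - \frac{35}{23} = 1 - \frac{35}{23} = - \frac{12}{23}$)
$\frac{1}{q{\left(213 \right)} + 10590} = \frac{1}{- \frac{12}{23} + 10590} = \frac{1}{\frac{243558}{23}} = \frac{23}{243558}$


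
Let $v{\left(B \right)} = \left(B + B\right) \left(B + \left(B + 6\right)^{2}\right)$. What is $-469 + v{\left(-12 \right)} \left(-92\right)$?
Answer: $52523$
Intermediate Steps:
$v{\left(B \right)} = 2 B \left(B + \left(6 + B\right)^{2}\right)$
$-469 + v{\left(-12 \right)} \left(-92\right) = -469 + 2 \left(-12\right) \left(-12 + \left(6 - 12\right)^{2}\right) \left(-92\right) = -469 + 2 \left(-12\right) \left(-12 + \left(-6\right)^{2}\right) \left(-92\right) = -469 + 2 \left(-12\right) \left(-12 + 36\right) \left(-92\right) = -469 + 2 \left(-12\right) 24 \left(-92\right) = -469 - -52992 = -469 + 52992 = 52523$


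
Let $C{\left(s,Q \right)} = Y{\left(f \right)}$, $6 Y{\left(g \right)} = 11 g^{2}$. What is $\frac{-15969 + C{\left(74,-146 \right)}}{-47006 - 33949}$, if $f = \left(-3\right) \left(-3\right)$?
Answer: $\frac{10547}{53970} \approx 0.19542$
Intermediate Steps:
$f = 9$
$Y{\left(g \right)} = \frac{11 g^{2}}{6}$
$C{\left(s,Q \right)} = \frac{297}{2}$ ($C{\left(s,Q \right)} = \frac{11 \cdot 9^{2}}{6} = \frac{11}{6} \cdot 81 = \frac{297}{2}$)
$\frac{-15969 + C{\left(74,-146 \right)}}{-47006 - 33949} = \frac{-15969 + \frac{297}{2}}{-47006 - 33949} = - \frac{31641}{2 \left(-80955\right)} = \left(- \frac{31641}{2}\right) \left(- \frac{1}{80955}\right) = \frac{10547}{53970}$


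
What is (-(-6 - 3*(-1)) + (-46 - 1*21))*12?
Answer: -768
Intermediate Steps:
(-(-6 - 3*(-1)) + (-46 - 1*21))*12 = (-(-6 + 3) + (-46 - 21))*12 = (-1*(-3) - 67)*12 = (3 - 67)*12 = -64*12 = -768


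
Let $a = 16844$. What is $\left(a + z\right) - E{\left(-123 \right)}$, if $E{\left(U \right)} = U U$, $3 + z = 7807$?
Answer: $9519$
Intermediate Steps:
$z = 7804$ ($z = -3 + 7807 = 7804$)
$E{\left(U \right)} = U^{2}$
$\left(a + z\right) - E{\left(-123 \right)} = \left(16844 + 7804\right) - \left(-123\right)^{2} = 24648 - 15129 = 9519$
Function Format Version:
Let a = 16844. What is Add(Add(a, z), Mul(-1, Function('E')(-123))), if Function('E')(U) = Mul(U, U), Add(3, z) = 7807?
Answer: 9519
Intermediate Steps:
z = 7804 (z = Add(-3, 7807) = 7804)
Function('E')(U) = Pow(U, 2)
Add(Add(a, z), Mul(-1, Function('E')(-123))) = Add(Add(16844, 7804), Mul(-1, Pow(-123, 2))) = Add(24648, Mul(-1, 15129)) = Add(24648, -15129) = 9519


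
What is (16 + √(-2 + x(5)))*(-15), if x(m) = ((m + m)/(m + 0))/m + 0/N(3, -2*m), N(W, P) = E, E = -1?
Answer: -240 - 6*I*√10 ≈ -240.0 - 18.974*I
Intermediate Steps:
N(W, P) = -1
x(m) = 2/m (x(m) = ((m + m)/(m + 0))/m + 0/(-1) = ((2*m)/m)/m + 0*(-1) = 2/m + 0 = 2/m)
(16 + √(-2 + x(5)))*(-15) = (16 + √(-2 + 2/5))*(-15) = (16 + √(-2 + 2*(⅕)))*(-15) = (16 + √(-2 + ⅖))*(-15) = (16 + √(-8/5))*(-15) = (16 + 2*I*√10/5)*(-15) = -240 - 6*I*√10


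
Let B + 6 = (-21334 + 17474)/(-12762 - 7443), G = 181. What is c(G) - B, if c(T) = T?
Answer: 754895/4041 ≈ 186.81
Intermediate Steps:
B = -23474/4041 (B = -6 + (-21334 + 17474)/(-12762 - 7443) = -6 - 3860/(-20205) = -6 - 3860*(-1/20205) = -6 + 772/4041 = -23474/4041 ≈ -5.8090)
c(G) - B = 181 - 1*(-23474/4041) = 181 + 23474/4041 = 754895/4041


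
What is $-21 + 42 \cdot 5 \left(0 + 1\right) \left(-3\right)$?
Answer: $-651$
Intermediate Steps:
$-21 + 42 \cdot 5 \left(0 + 1\right) \left(-3\right) = -21 + 42 \cdot 5 \cdot 1 \left(-3\right) = -21 + 42 \cdot 5 \left(-3\right) = -21 + 42 \left(-15\right) = -21 - 630 = -651$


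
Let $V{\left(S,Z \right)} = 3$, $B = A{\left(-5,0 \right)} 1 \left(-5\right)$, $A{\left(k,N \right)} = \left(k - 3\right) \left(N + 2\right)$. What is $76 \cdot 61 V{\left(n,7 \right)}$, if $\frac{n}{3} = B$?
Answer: $13908$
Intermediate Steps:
$A{\left(k,N \right)} = \left(-3 + k\right) \left(2 + N\right)$
$B = 80$ ($B = \left(-6 - 0 + 2 \left(-5\right) + 0 \left(-5\right)\right) 1 \left(-5\right) = \left(-6 + 0 - 10 + 0\right) 1 \left(-5\right) = \left(-16\right) 1 \left(-5\right) = \left(-16\right) \left(-5\right) = 80$)
$n = 240$ ($n = 3 \cdot 80 = 240$)
$76 \cdot 61 V{\left(n,7 \right)} = 76 \cdot 61 \cdot 3 = 4636 \cdot 3 = 13908$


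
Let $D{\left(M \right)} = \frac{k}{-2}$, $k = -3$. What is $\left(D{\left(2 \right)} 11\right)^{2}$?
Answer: $\frac{1089}{4} \approx 272.25$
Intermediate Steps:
$D{\left(M \right)} = \frac{3}{2}$ ($D{\left(M \right)} = - \frac{3}{-2} = \left(-3\right) \left(- \frac{1}{2}\right) = \frac{3}{2}$)
$\left(D{\left(2 \right)} 11\right)^{2} = \left(\frac{3}{2} \cdot 11\right)^{2} = \left(\frac{33}{2}\right)^{2} = \frac{1089}{4}$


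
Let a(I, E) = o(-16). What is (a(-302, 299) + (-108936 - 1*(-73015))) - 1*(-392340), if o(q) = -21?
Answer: 356398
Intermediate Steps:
a(I, E) = -21
(a(-302, 299) + (-108936 - 1*(-73015))) - 1*(-392340) = (-21 + (-108936 - 1*(-73015))) - 1*(-392340) = (-21 + (-108936 + 73015)) + 392340 = (-21 - 35921) + 392340 = -35942 + 392340 = 356398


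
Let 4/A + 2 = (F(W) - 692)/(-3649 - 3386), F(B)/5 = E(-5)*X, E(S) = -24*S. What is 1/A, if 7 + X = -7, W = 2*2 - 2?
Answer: -2489/14070 ≈ -0.17690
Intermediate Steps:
W = 2 (W = 4 - 2 = 2)
X = -14 (X = -7 - 7 = -14)
E(S) = -24*S
F(B) = -8400 (F(B) = 5*(-24*(-5)*(-14)) = 5*(120*(-14)) = 5*(-1680) = -8400)
A = -14070/2489 (A = 4/(-2 + (-8400 - 692)/(-3649 - 3386)) = 4/(-2 - 9092/(-7035)) = 4/(-2 - 9092*(-1/7035)) = 4/(-2 + 9092/7035) = 4/(-4978/7035) = 4*(-7035/4978) = -14070/2489 ≈ -5.6529)
1/A = 1/(-14070/2489) = -2489/14070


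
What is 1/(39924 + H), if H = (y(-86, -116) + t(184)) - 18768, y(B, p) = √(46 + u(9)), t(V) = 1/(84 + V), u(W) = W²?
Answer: 1519508812/32146724974833 - 71824*√127/32146724974833 ≈ 4.7243e-5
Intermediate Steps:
y(B, p) = √127 (y(B, p) = √(46 + 9²) = √(46 + 81) = √127)
H = -5029823/268 + √127 (H = (√127 + 1/(84 + 184)) - 18768 = (√127 + 1/268) - 18768 = (1/268 + √127) - 18768 = -5029823/268 + √127 ≈ -18757.)
1/(39924 + H) = 1/(39924 + (-5029823/268 + √127)) = 1/(5669809/268 + √127)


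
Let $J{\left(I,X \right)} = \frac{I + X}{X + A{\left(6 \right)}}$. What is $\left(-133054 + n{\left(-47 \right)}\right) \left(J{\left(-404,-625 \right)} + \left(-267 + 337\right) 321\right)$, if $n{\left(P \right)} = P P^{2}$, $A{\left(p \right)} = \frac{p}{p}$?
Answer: $- \frac{1107187496331}{208} \approx -5.323 \cdot 10^{9}$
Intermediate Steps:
$A{\left(p \right)} = 1$
$J{\left(I,X \right)} = \frac{I + X}{1 + X}$ ($J{\left(I,X \right)} = \frac{I + X}{X + 1} = \frac{I + X}{1 + X}$)
$n{\left(P \right)} = P^{3}$
$\left(-133054 + n{\left(-47 \right)}\right) \left(J{\left(-404,-625 \right)} + \left(-267 + 337\right) 321\right) = \left(-133054 + \left(-47\right)^{3}\right) \left(\frac{-404 - 625}{1 - 625} + \left(-267 + 337\right) 321\right) = \left(-133054 - 103823\right) \left(\frac{1}{-624} \left(-1029\right) + 70 \cdot 321\right) = - 236877 \left(\left(- \frac{1}{624}\right) \left(-1029\right) + 22470\right) = - 236877 \left(\frac{343}{208} + 22470\right) = \left(-236877\right) \frac{4674103}{208} = - \frac{1107187496331}{208}$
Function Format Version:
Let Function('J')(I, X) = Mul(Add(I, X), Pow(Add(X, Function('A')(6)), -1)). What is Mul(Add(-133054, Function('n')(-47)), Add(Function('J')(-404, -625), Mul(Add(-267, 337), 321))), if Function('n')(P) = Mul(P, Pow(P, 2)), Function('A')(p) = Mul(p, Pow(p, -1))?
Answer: Rational(-1107187496331, 208) ≈ -5.3230e+9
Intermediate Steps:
Function('A')(p) = 1
Function('J')(I, X) = Mul(Pow(Add(1, X), -1), Add(I, X)) (Function('J')(I, X) = Mul(Add(I, X), Pow(Add(X, 1), -1)) = Mul(Add(I, X), Pow(Add(1, X), -1)) = Mul(Pow(Add(1, X), -1), Add(I, X)))
Function('n')(P) = Pow(P, 3)
Mul(Add(-133054, Function('n')(-47)), Add(Function('J')(-404, -625), Mul(Add(-267, 337), 321))) = Mul(Add(-133054, Pow(-47, 3)), Add(Mul(Pow(Add(1, -625), -1), Add(-404, -625)), Mul(Add(-267, 337), 321))) = Mul(Add(-133054, -103823), Add(Mul(Pow(-624, -1), -1029), Mul(70, 321))) = Mul(-236877, Add(Mul(Rational(-1, 624), -1029), 22470)) = Mul(-236877, Add(Rational(343, 208), 22470)) = Mul(-236877, Rational(4674103, 208)) = Rational(-1107187496331, 208)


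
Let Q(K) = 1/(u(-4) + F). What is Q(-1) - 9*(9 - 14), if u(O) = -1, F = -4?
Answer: 224/5 ≈ 44.800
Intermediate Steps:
Q(K) = -1/5 (Q(K) = 1/(-1 - 4) = 1/(-5) = -1/5)
Q(-1) - 9*(9 - 14) = -1/5 - 9*(9 - 14) = -1/5 - 9*(-5) = -1/5 + 45 = 224/5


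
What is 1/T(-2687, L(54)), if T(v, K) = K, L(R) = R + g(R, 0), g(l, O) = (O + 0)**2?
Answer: 1/54 ≈ 0.018519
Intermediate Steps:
g(l, O) = O**2
L(R) = R (L(R) = R + 0**2 = R + 0 = R)
1/T(-2687, L(54)) = 1/54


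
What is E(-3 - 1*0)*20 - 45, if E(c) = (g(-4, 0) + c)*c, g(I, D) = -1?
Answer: 195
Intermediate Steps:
E(c) = c*(-1 + c) (E(c) = (-1 + c)*c = c*(-1 + c))
E(-3 - 1*0)*20 - 45 = ((-3 - 1*0)*(-1 + (-3 - 1*0)))*20 - 45 = ((-3 + 0)*(-1 + (-3 + 0)))*20 - 45 = -3*(-1 - 3)*20 - 45 = -3*(-4)*20 - 45 = 12*20 - 45 = 240 - 45 = 195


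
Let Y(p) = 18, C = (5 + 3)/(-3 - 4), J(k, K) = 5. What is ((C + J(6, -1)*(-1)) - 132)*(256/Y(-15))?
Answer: -123776/63 ≈ -1964.7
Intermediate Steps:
C = -8/7 (C = 8/(-7) = 8*(-⅐) = -8/7 ≈ -1.1429)
((C + J(6, -1)*(-1)) - 132)*(256/Y(-15)) = ((-8/7 + 5*(-1)) - 132)*(256/18) = ((-8/7 - 5) - 132)*(256*(1/18)) = (-43/7 - 132)*(128/9) = -967/7*128/9 = -123776/63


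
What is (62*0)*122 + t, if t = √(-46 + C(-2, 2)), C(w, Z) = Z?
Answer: 2*I*√11 ≈ 6.6332*I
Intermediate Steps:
t = 2*I*√11 (t = √(-46 + 2) = √(-44) = 2*I*√11 ≈ 6.6332*I)
(62*0)*122 + t = (62*0)*122 + 2*I*√11 = 0*122 + 2*I*√11 = 0 + 2*I*√11 = 2*I*√11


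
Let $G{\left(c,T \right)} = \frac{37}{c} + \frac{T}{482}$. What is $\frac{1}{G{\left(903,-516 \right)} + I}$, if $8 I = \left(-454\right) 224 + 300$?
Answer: $- \frac{435246}{5516973541} \approx -7.8892 \cdot 10^{-5}$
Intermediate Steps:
$G{\left(c,T \right)} = \frac{37}{c} + \frac{T}{482}$ ($G{\left(c,T \right)} = \frac{37}{c} + T \frac{1}{482} = \frac{37}{c} + \frac{T}{482}$)
$I = - \frac{25349}{2}$ ($I = \frac{\left(-454\right) 224 + 300}{8} = \frac{-101696 + 300}{8} = \frac{1}{8} \left(-101396\right) = - \frac{25349}{2} \approx -12675.0$)
$\frac{1}{G{\left(903,-516 \right)} + I} = \frac{1}{\left(\frac{37}{903} + \frac{1}{482} \left(-516\right)\right) - \frac{25349}{2}} = \frac{1}{\left(37 \cdot \frac{1}{903} - \frac{258}{241}\right) - \frac{25349}{2}} = \frac{1}{\left(\frac{37}{903} - \frac{258}{241}\right) - \frac{25349}{2}} = \frac{1}{- \frac{224057}{217623} - \frac{25349}{2}} = \frac{1}{- \frac{5516973541}{435246}} = - \frac{435246}{5516973541}$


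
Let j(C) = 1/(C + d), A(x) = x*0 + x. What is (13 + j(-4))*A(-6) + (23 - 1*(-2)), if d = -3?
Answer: -365/7 ≈ -52.143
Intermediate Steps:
A(x) = x (A(x) = 0 + x = x)
j(C) = 1/(-3 + C) (j(C) = 1/(C - 3) = 1/(-3 + C))
(13 + j(-4))*A(-6) + (23 - 1*(-2)) = (13 + 1/(-3 - 4))*(-6) + (23 - 1*(-2)) = (13 + 1/(-7))*(-6) + (23 + 2) = (13 - 1/7)*(-6) + 25 = (90/7)*(-6) + 25 = -540/7 + 25 = -365/7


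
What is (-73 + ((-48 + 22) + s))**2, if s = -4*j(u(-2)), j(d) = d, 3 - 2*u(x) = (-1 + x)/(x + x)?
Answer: 42849/4 ≈ 10712.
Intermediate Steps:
u(x) = 3/2 - (-1 + x)/(4*x) (u(x) = 3/2 - (-1 + x)/(2*(x + x)) = 3/2 - (-1 + x)/(2*(2*x)) = 3/2 - (-1 + x)*1/(2*x)/2 = 3/2 - (-1 + x)/(4*x))
s = -9/2 (s = -(1 + 5*(-2))/(-2) = -(-1)*(1 - 10)/2 = -(-1)*(-9)/2 = -4*9/8 = -9/2 ≈ -4.5000)
(-73 + ((-48 + 22) + s))**2 = (-73 + ((-48 + 22) - 9/2))**2 = (-73 + (-26 - 9/2))**2 = (-73 - 61/2)**2 = (-207/2)**2 = 42849/4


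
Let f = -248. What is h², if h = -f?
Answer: 61504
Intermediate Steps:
h = 248 (h = -1*(-248) = 248)
h² = 248² = 61504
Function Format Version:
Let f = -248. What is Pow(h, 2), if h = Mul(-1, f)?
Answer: 61504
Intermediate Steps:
h = 248 (h = Mul(-1, -248) = 248)
Pow(h, 2) = Pow(248, 2) = 61504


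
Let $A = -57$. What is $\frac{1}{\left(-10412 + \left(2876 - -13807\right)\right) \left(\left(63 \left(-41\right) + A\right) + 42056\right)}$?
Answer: $\frac{1}{247177736} \approx 4.0457 \cdot 10^{-9}$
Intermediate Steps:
$\frac{1}{\left(-10412 + \left(2876 - -13807\right)\right) \left(\left(63 \left(-41\right) + A\right) + 42056\right)} = \frac{1}{\left(-10412 + \left(2876 - -13807\right)\right) \left(\left(63 \left(-41\right) - 57\right) + 42056\right)} = \frac{1}{\left(-10412 + \left(2876 + 13807\right)\right) \left(\left(-2583 - 57\right) + 42056\right)} = \frac{1}{\left(-10412 + 16683\right) \left(-2640 + 42056\right)} = \frac{1}{6271 \cdot 39416} = \frac{1}{247177736}$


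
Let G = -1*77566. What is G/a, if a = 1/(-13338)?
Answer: 1034575308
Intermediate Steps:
G = -77566
a = -1/13338 ≈ -7.4974e-5
G/a = -77566/(-1/13338) = -77566*(-13338) = 1034575308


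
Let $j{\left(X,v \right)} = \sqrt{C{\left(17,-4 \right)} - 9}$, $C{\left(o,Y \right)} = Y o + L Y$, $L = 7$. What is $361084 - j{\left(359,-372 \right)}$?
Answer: $361084 - i \sqrt{105} \approx 3.6108 \cdot 10^{5} - 10.247 i$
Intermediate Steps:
$C{\left(o,Y \right)} = 7 Y + Y o$ ($C{\left(o,Y \right)} = Y o + 7 Y = 7 Y + Y o$)
$j{\left(X,v \right)} = i \sqrt{105}$ ($j{\left(X,v \right)} = \sqrt{- 4 \left(7 + 17\right) - 9} = \sqrt{\left(-4\right) 24 - 9} = \sqrt{-96 - 9} = \sqrt{-105} = i \sqrt{105}$)
$361084 - j{\left(359,-372 \right)} = 361084 - i \sqrt{105}$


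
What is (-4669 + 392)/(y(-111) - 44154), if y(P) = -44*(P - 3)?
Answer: 4277/39138 ≈ 0.10928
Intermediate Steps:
y(P) = 132 - 44*P (y(P) = -44*(-3 + P) = 132 - 44*P)
(-4669 + 392)/(y(-111) - 44154) = (-4669 + 392)/((132 - 44*(-111)) - 44154) = -4277/((132 + 4884) - 44154) = -4277/(5016 - 44154) = -4277/(-39138) = -4277*(-1/39138) = 4277/39138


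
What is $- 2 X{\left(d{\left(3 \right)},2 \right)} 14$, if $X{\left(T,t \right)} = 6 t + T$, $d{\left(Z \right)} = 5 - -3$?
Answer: $-560$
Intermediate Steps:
$d{\left(Z \right)} = 8$ ($d{\left(Z \right)} = 5 + 3 = 8$)
$X{\left(T,t \right)} = T + 6 t$
$- 2 X{\left(d{\left(3 \right)},2 \right)} 14 = - 2 \left(8 + 6 \cdot 2\right) 14 = - 2 \left(8 + 12\right) 14 = \left(-2\right) 20 \cdot 14 = \left(-40\right) 14 = -560$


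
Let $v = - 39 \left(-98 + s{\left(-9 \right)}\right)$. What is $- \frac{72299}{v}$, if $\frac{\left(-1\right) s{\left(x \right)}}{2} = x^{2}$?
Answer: $- \frac{72299}{10140} \approx -7.1301$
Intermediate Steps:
$s{\left(x \right)} = - 2 x^{2}$
$v = 10140$ ($v = - 39 \left(-98 - 2 \left(-9\right)^{2}\right) = - 39 \left(-98 - 162\right) = \left(-39\right) \left(-260\right) = 10140$)
$- \frac{72299}{v} = - \frac{72299}{10140}$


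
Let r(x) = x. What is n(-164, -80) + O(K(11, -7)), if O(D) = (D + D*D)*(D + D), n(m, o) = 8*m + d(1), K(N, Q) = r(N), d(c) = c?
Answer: 1593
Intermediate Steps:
K(N, Q) = N
n(m, o) = 1 + 8*m (n(m, o) = 8*m + 1 = 1 + 8*m)
O(D) = 2*D*(D + D²) (O(D) = (D + D²)*(2*D) = 2*D*(D + D²))
n(-164, -80) + O(K(11, -7)) = (1 + 8*(-164)) + 2*11²*(1 + 11) = (1 - 1312) + 2*121*12 = -1311 + 2904 = 1593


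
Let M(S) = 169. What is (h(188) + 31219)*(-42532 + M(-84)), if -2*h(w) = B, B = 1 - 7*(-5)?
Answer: -1321767963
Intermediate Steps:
B = 36 (B = 1 + 35 = 36)
h(w) = -18 (h(w) = -1/2*36 = -18)
(h(188) + 31219)*(-42532 + M(-84)) = (-18 + 31219)*(-42532 + 169) = 31201*(-42363) = -1321767963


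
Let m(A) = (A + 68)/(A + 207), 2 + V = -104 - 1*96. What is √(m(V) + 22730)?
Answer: 2*√141895/5 ≈ 150.68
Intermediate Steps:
V = -202 (V = -2 + (-104 - 1*96) = -2 + (-104 - 96) = -2 - 200 = -202)
m(A) = (68 + A)/(207 + A)
√(m(V) + 22730) = √((68 - 202)/(207 - 202) + 22730) = √(-134/5 + 22730) = √(113516/5) = 2*√141895/5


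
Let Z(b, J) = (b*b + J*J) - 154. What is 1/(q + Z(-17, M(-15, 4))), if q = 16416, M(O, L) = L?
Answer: 1/16567 ≈ 6.0361e-5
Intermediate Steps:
Z(b, J) = -154 + J² + b² (Z(b, J) = (b² + J²) - 154 = (J² + b²) - 154 = -154 + J² + b²)
1/(q + Z(-17, M(-15, 4))) = 1/(16416 + (-154 + 4² + (-17)²)) = 1/(16416 + (-154 + 16 + 289)) = 1/(16416 + 151) = 1/16567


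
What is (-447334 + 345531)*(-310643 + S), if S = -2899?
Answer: 31919516226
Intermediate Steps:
(-447334 + 345531)*(-310643 + S) = (-447334 + 345531)*(-310643 - 2899) = -101803*(-313542) = 31919516226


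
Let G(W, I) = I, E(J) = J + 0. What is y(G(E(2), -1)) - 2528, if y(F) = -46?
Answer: -2574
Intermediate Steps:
E(J) = J
y(G(E(2), -1)) - 2528 = -46 - 2528 = -2574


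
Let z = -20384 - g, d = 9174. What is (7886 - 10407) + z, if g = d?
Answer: -32079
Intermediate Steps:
g = 9174
z = -29558 (z = -20384 - 1*9174 = -20384 - 9174 = -29558)
(7886 - 10407) + z = (7886 - 10407) - 29558 = -2521 - 29558 = -32079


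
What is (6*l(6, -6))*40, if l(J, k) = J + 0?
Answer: 1440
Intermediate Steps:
l(J, k) = J
(6*l(6, -6))*40 = (6*6)*40 = 36*40 = 1440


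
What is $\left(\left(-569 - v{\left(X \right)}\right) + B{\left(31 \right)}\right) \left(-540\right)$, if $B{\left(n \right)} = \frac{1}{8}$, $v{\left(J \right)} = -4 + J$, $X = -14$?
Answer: $\frac{594945}{2} \approx 2.9747 \cdot 10^{5}$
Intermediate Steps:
$B{\left(n \right)} = \frac{1}{8}$
$\left(\left(-569 - v{\left(X \right)}\right) + B{\left(31 \right)}\right) \left(-540\right) = \left(\left(-569 - \left(-4 - 14\right)\right) + \frac{1}{8}\right) \left(-540\right) = \left(\left(-569 - -18\right) + \frac{1}{8}\right) \left(-540\right) = \left(\left(-569 + 18\right) + \frac{1}{8}\right) \left(-540\right) = \left(-551 + \frac{1}{8}\right) \left(-540\right) = \left(- \frac{4407}{8}\right) \left(-540\right) = \frac{594945}{2}$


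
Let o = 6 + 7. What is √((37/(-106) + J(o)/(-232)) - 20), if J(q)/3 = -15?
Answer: I*√761820198/6148 ≈ 4.4894*I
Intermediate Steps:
o = 13
J(q) = -45 (J(q) = 3*(-15) = -45)
√((37/(-106) + J(o)/(-232)) - 20) = √((37/(-106) - 45/(-232)) - 20) = √((37*(-1/106) - 45*(-1/232)) - 20) = √((-37/106 + 45/232) - 20) = √(-1907/12296 - 20) = √(-247827/12296) = I*√761820198/6148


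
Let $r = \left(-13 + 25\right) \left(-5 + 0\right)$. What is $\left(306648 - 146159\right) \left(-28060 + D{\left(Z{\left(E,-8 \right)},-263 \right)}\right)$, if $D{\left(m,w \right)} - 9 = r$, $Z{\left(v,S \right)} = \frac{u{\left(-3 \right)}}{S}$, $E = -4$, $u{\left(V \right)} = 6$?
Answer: $-4511506279$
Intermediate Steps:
$Z{\left(v,S \right)} = \frac{6}{S}$
$r = -60$ ($r = 12 \left(-5\right) = -60$)
$D{\left(m,w \right)} = -51$ ($D{\left(m,w \right)} = 9 - 60 = -51$)
$\left(306648 - 146159\right) \left(-28060 + D{\left(Z{\left(E,-8 \right)},-263 \right)}\right) = \left(306648 - 146159\right) \left(-28060 - 51\right) = 160489 \left(-28111\right) = -4511506279$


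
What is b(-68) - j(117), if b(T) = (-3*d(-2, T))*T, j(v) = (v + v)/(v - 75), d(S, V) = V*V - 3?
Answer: 6598749/7 ≈ 9.4268e+5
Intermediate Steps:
d(S, V) = -3 + V² (d(S, V) = V² - 3 = -3 + V²)
j(v) = 2*v/(-75 + v) (j(v) = (2*v)/(-75 + v) = 2*v/(-75 + v))
b(T) = T*(9 - 3*T²) (b(T) = (-3*(-3 + T²))*T = (9 - 3*T²)*T = T*(9 - 3*T²))
b(-68) - j(117) = 3*(-68)*(3 - 1*(-68)²) - 2*117/(-75 + 117) = 3*(-68)*(3 - 1*4624) - 2*117/42 = 3*(-68)*(3 - 4624) - 2*117/42 = 3*(-68)*(-4621) - 1*39/7 = 942684 - 39/7 = 6598749/7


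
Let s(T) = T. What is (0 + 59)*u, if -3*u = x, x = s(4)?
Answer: -236/3 ≈ -78.667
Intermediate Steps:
x = 4
u = -4/3 (u = -1/3*4 = -4/3 ≈ -1.3333)
(0 + 59)*u = (0 + 59)*(-4/3) = 59*(-4/3) = -236/3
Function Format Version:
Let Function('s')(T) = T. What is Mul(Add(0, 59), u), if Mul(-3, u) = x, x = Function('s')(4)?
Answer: Rational(-236, 3) ≈ -78.667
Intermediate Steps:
x = 4
u = Rational(-4, 3) (u = Mul(Rational(-1, 3), 4) = Rational(-4, 3) ≈ -1.3333)
Mul(Add(0, 59), u) = Mul(Add(0, 59), Rational(-4, 3)) = Mul(59, Rational(-4, 3)) = Rational(-236, 3)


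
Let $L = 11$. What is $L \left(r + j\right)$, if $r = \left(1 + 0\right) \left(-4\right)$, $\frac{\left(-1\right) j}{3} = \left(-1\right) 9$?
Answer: $253$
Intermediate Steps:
$j = 27$ ($j = - 3 \left(\left(-1\right) 9\right) = \left(-3\right) \left(-9\right) = 27$)
$r = -4$ ($r = 1 \left(-4\right) = -4$)
$L \left(r + j\right) = 11 \left(-4 + 27\right) = 11 \cdot 23 = 253$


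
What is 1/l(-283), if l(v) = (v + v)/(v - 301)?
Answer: 292/283 ≈ 1.0318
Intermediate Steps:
l(v) = 2*v/(-301 + v) (l(v) = (2*v)/(-301 + v) = 2*v/(-301 + v))
1/l(-283) = 1/(2*(-283)/(-301 - 283)) = 1/(2*(-283)/(-584)) = 1/(2*(-283)*(-1/584)) = 1/(283/292) = 292/283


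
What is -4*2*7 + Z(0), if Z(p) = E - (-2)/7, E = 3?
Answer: -369/7 ≈ -52.714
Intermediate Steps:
Z(p) = 23/7 (Z(p) = 3 - (-2)/7 = 3 - 1*(-2/7) = 3 + 2/7 = 23/7)
-4*2*7 + Z(0) = -4*2*7 + 23/7 = -8*7 + 23/7 = -56 + 23/7 = -369/7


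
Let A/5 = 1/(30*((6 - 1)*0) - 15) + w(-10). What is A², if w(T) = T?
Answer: 22801/9 ≈ 2533.4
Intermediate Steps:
A = -151/3 (A = 5*(1/(30*((6 - 1)*0) - 15) - 10) = 5*(1/(30*(5*0) - 15) - 10) = 5*(1/(30*0 - 15) - 10) = 5*(1/(0 - 15) - 10) = 5*(1/(-15) - 10) = 5*(-1/15 - 10) = 5*(-151/15) = -151/3 ≈ -50.333)
A² = (-151/3)² = 22801/9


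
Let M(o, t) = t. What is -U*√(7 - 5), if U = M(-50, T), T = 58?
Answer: -58*√2 ≈ -82.024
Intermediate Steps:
U = 58
-U*√(7 - 5) = -58*√(7 - 5) = -58*√2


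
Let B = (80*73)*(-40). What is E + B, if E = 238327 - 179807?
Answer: -175080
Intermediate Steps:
E = 58520
B = -233600 (B = 5840*(-40) = -233600)
E + B = 58520 - 233600 = -175080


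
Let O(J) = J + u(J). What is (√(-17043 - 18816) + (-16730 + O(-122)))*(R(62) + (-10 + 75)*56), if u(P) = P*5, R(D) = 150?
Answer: -66180980 + 3790*I*√35859 ≈ -6.6181e+7 + 7.1769e+5*I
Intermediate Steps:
u(P) = 5*P
O(J) = 6*J (O(J) = J + 5*J = 6*J)
(√(-17043 - 18816) + (-16730 + O(-122)))*(R(62) + (-10 + 75)*56) = (√(-17043 - 18816) + (-16730 + 6*(-122)))*(150 + (-10 + 75)*56) = (√(-35859) + (-16730 - 732))*(150 + 65*56) = (I*√35859 - 17462)*(150 + 3640) = (-17462 + I*√35859)*3790 = -66180980 + 3790*I*√35859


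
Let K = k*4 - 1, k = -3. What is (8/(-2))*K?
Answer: 52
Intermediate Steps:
K = -13 (K = -3*4 - 1 = -12 - 1 = -13)
(8/(-2))*K = (8/(-2))*(-13) = (8*(-½))*(-13) = -4*(-13) = 52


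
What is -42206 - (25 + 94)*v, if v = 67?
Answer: -50179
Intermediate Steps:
-42206 - (25 + 94)*v = -42206 - (25 + 94)*67 = -42206 - 119*67 = -42206 - 1*7973 = -42206 - 7973 = -50179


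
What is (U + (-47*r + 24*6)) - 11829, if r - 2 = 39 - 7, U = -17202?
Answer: -30485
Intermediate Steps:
r = 34 (r = 2 + (39 - 7) = 2 + 32 = 34)
(U + (-47*r + 24*6)) - 11829 = (-17202 + (-47*34 + 24*6)) - 11829 = (-17202 + (-1598 + 144)) - 11829 = (-17202 - 1454) - 11829 = -18656 - 11829 = -30485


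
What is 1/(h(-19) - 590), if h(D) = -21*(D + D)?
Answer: 1/208 ≈ 0.0048077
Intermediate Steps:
h(D) = -42*D
1/(h(-19) - 590) = 1/(-42*(-19) - 590) = 1/(798 - 590) = 1/208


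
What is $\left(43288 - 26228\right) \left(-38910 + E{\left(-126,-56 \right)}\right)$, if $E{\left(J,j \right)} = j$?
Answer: $-664759960$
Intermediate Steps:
$\left(43288 - 26228\right) \left(-38910 + E{\left(-126,-56 \right)}\right) = \left(43288 - 26228\right) \left(-38910 - 56\right) = 17060 \left(-38966\right) = -664759960$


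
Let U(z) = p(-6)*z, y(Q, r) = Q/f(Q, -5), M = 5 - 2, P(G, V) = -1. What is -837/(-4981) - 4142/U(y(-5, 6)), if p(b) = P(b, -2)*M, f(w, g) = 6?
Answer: -41258419/24905 ≈ -1656.6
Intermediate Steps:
M = 3
p(b) = -3 (p(b) = -1*3 = -3)
y(Q, r) = Q/6
U(z) = -3*z
-837/(-4981) - 4142/U(y(-5, 6)) = -837/(-4981) - 4142/((-(-5)/2)) = -837*(-1/4981) - 4142/((-3*(-5/6))) = 837/4981 - 4142/5/2 = 837/4981 - 4142*2/5 = 837/4981 - 8284/5 = -41258419/24905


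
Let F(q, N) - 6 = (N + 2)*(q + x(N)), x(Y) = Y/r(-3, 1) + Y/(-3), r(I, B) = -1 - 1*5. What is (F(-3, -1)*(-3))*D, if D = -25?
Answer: 525/2 ≈ 262.50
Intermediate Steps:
r(I, B) = -6 (r(I, B) = -1 - 5 = -6)
x(Y) = -Y/2 (x(Y) = Y/(-6) + Y/(-3) = Y*(-1/6) + Y*(-1/3) = -Y/6 - Y/3 = -Y/2)
F(q, N) = 6 + (2 + N)*(q - N/2) (F(q, N) = 6 + (N + 2)*(q - N/2) = 6 + (2 + N)*(q - N/2))
(F(-3, -1)*(-3))*D = ((6 - 1*(-1) + 2*(-3) - 1/2*(-1)**2 - 1*(-3))*(-3))*(-25) = ((6 + 1 - 6 - 1/2*1 + 3)*(-3))*(-25) = ((6 + 1 - 6 - 1/2 + 3)*(-3))*(-25) = ((7/2)*(-3))*(-25) = -21/2*(-25) = 525/2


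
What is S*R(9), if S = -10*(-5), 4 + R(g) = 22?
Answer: 900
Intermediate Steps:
R(g) = 18 (R(g) = -4 + 22 = 18)
S = 50
S*R(9) = 50*18 = 900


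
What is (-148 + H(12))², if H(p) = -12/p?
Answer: 22201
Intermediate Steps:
(-148 + H(12))² = (-148 - 12/12)² = (-148 - 12*1/12)² = (-148 - 1)² = (-149)² = 22201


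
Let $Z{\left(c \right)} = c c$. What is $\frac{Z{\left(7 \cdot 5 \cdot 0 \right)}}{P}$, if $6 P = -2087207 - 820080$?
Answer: $0$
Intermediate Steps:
$P = - \frac{2907287}{6}$ ($P = \frac{-2087207 - 820080}{6} = \frac{1}{6} \left(-2907287\right) = - \frac{2907287}{6} \approx -4.8455 \cdot 10^{5}$)
$Z{\left(c \right)} = c^{2}$
$\frac{Z{\left(7 \cdot 5 \cdot 0 \right)}}{P} = \frac{\left(7 \cdot 5 \cdot 0\right)^{2}}{- \frac{2907287}{6}} = \left(35 \cdot 0\right)^{2} \left(- \frac{6}{2907287}\right) = 0^{2} \left(- \frac{6}{2907287}\right) = 0 \left(- \frac{6}{2907287}\right) = 0$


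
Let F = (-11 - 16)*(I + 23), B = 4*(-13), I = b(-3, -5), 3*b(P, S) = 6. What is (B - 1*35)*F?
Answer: 58725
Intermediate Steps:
b(P, S) = 2 (b(P, S) = (1/3)*6 = 2)
I = 2
B = -52
F = -675 (F = (-11 - 16)*(2 + 23) = -27*25 = -675)
(B - 1*35)*F = (-52 - 1*35)*(-675) = (-52 - 35)*(-675) = -87*(-675) = 58725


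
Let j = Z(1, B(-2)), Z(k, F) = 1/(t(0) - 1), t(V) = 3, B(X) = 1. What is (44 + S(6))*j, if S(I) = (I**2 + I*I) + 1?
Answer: 117/2 ≈ 58.500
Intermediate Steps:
S(I) = 1 + 2*I**2 (S(I) = (I**2 + I**2) + 1 = 2*I**2 + 1 = 1 + 2*I**2)
Z(k, F) = 1/2 (Z(k, F) = 1/(3 - 1) = 1/2)
j = 1/2 ≈ 0.50000
(44 + S(6))*j = (44 + (1 + 2*6**2))*(1/2) = (44 + (1 + 2*36))*(1/2) = (44 + (1 + 72))*(1/2) = (44 + 73)*(1/2) = 117*(1/2) = 117/2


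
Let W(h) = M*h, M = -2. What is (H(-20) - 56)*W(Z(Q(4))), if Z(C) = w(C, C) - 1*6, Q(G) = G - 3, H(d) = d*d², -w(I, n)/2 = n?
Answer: -128896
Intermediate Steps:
w(I, n) = -2*n
H(d) = d³
Q(G) = -3 + G
Z(C) = -6 - 2*C (Z(C) = -2*C - 1*6 = -2*C - 6 = -6 - 2*C)
W(h) = -2*h
(H(-20) - 56)*W(Z(Q(4))) = ((-20)³ - 56)*(-2*(-6 - 2*(-3 + 4))) = (-8000 - 56)*(-2*(-6 - 2*1)) = -(-16112)*(-6 - 2) = -(-16112)*(-8) = -8056*16 = -128896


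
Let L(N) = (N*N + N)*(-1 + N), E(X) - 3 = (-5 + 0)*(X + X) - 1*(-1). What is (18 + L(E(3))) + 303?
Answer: -17229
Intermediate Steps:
E(X) = 4 - 10*X (E(X) = 3 + ((-5 + 0)*(X + X) - 1*(-1)) = 3 + (-10*X + 1) = 3 + (1 - 10*X) = 4 - 10*X)
L(N) = (-1 + N)*(N + N²) (L(N) = (N² + N)*(-1 + N) = (N + N²)*(-1 + N) = (-1 + N)*(N + N²))
(18 + L(E(3))) + 303 = (18 + ((4 - 10*3)³ - (4 - 10*3))) + 303 = (18 + ((4 - 30)³ - (4 - 30))) + 303 = (18 + ((-26)³ - 1*(-26))) + 303 = (18 + (-17576 + 26)) + 303 = (18 - 17550) + 303 = -17532 + 303 = -17229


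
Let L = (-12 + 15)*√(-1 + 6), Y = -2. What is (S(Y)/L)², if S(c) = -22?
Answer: 484/45 ≈ 10.756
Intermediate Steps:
L = 3*√5 ≈ 6.7082
(S(Y)/L)² = (-22*√5/15)² = 484/45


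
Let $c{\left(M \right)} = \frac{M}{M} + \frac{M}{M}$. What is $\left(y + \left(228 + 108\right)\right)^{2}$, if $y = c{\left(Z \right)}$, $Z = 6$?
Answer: $114244$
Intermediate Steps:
$c{\left(M \right)} = 2$ ($c{\left(M \right)} = 1 + 1 = 2$)
$y = 2$
$\left(y + \left(228 + 108\right)\right)^{2} = \left(2 + \left(228 + 108\right)\right)^{2} = \left(2 + 336\right)^{2} = 338^{2} = 114244$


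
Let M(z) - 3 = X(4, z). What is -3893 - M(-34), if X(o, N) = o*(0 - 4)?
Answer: -3880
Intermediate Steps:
X(o, N) = -4*o (X(o, N) = o*(-4) = -4*o)
M(z) = -13 (M(z) = 3 - 4*4 = 3 - 16 = -13)
-3893 - M(-34) = -3893 - 1*(-13) = -3893 + 13 = -3880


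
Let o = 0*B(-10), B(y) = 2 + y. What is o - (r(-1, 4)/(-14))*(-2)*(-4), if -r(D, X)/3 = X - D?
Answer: -60/7 ≈ -8.5714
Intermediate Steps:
r(D, X) = -3*X + 3*D (r(D, X) = -3*(X - D) = -3*X + 3*D)
o = 0 (o = 0*(2 - 10) = 0*(-8) = 0)
o - (r(-1, 4)/(-14))*(-2)*(-4) = 0 - ((-3*4 + 3*(-1))/(-14))*(-2)*(-4) = 0 - ((-12 - 3)*(-1/14))*(-2)*(-4) = 0 - -15*(-1/14)*(-2)*(-4) = 0 - (15/14)*(-2)*(-4) = 0 - (-15)*(-4)/7 = 0 - 1*60/7 = 0 - 60/7 = -60/7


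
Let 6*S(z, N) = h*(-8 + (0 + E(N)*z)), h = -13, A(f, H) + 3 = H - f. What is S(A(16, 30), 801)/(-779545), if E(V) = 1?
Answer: 1/119930 ≈ 8.3382e-6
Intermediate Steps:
A(f, H) = -3 + H - f (A(f, H) = -3 + (H - f) = -3 + H - f)
S(z, N) = 52/3 - 13*z/6 (S(z, N) = (-13*(-8 + (0 + 1*z)))/6 = (-13*(-8 + (0 + z)))/6 = (-13*(-8 + z))/6 = (104 - 13*z)/6 = 52/3 - 13*z/6)
S(A(16, 30), 801)/(-779545) = (52/3 - 13*(-3 + 30 - 1*16)/6)/(-779545) = (52/3 - 13*(-3 + 30 - 16)/6)*(-1/779545) = (52/3 - 13/6*11)*(-1/779545) = (52/3 - 143/6)*(-1/779545) = -13/2*(-1/779545) = 1/119930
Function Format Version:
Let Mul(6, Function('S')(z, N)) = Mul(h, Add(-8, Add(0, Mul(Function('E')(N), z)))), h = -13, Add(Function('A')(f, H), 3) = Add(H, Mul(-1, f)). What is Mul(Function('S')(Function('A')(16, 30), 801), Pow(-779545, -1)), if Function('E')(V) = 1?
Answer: Rational(1, 119930) ≈ 8.3382e-6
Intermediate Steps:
Function('A')(f, H) = Add(-3, H, Mul(-1, f)) (Function('A')(f, H) = Add(-3, Add(H, Mul(-1, f))) = Add(-3, H, Mul(-1, f)))
Function('S')(z, N) = Add(Rational(52, 3), Mul(Rational(-13, 6), z)) (Function('S')(z, N) = Mul(Rational(1, 6), Mul(-13, Add(-8, Add(0, Mul(1, z))))) = Mul(Rational(1, 6), Mul(-13, Add(-8, Add(0, z)))) = Mul(Rational(1, 6), Mul(-13, Add(-8, z))) = Mul(Rational(1, 6), Add(104, Mul(-13, z))) = Add(Rational(52, 3), Mul(Rational(-13, 6), z)))
Mul(Function('S')(Function('A')(16, 30), 801), Pow(-779545, -1)) = Mul(Add(Rational(52, 3), Mul(Rational(-13, 6), Add(-3, 30, Mul(-1, 16)))), Pow(-779545, -1)) = Mul(Add(Rational(52, 3), Mul(Rational(-13, 6), Add(-3, 30, -16))), Rational(-1, 779545)) = Mul(Add(Rational(52, 3), Mul(Rational(-13, 6), 11)), Rational(-1, 779545)) = Mul(Add(Rational(52, 3), Rational(-143, 6)), Rational(-1, 779545)) = Mul(Rational(-13, 2), Rational(-1, 779545)) = Rational(1, 119930)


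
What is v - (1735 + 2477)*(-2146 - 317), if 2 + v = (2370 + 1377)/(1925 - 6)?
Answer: 19908005273/1919 ≈ 1.0374e+7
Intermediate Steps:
v = -91/1919 (v = -2 + (2370 + 1377)/(1925 - 6) = -2 + 3747/1919 = -91/1919 ≈ -0.047421)
v - (1735 + 2477)*(-2146 - 317) = -91/1919 - (1735 + 2477)*(-2146 - 317) = -91/1919 - 4212*(-2463) = -91/1919 - 1*(-10374156) = -91/1919 + 10374156 = 19908005273/1919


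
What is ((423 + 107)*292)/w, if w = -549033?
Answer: -2120/7521 ≈ -0.28188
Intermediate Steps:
((423 + 107)*292)/w = ((423 + 107)*292)/(-549033) = (530*292)*(-1/549033) = 154760*(-1/549033) = -2120/7521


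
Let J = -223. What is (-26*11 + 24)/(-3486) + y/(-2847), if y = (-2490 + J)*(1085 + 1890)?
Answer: 1563158998/551369 ≈ 2835.1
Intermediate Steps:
y = -8071175 (y = (-2490 - 223)*(1085 + 1890) = -2713*2975 = -8071175)
(-26*11 + 24)/(-3486) + y/(-2847) = (-26*11 + 24)/(-3486) - 8071175/(-2847) = (-286 + 24)*(-1/3486) - 8071175*(-1/2847) = -262*(-1/3486) + 8071175/2847 = 131/1743 + 8071175/2847 = 1563158998/551369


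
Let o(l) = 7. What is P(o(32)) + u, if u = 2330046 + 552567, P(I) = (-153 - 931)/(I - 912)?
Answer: 2608765849/905 ≈ 2.8826e+6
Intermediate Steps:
P(I) = -1084/(-912 + I)
u = 2882613
P(o(32)) + u = -1084/(-912 + 7) + 2882613 = -1084/(-905) + 2882613 = -1084*(-1/905) + 2882613 = 1084/905 + 2882613 = 2608765849/905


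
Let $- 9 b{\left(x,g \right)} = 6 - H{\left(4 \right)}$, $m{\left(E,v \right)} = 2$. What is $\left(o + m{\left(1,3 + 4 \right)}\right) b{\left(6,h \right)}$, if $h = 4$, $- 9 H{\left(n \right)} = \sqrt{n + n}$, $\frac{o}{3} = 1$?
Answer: $- \frac{10}{3} - \frac{10 \sqrt{2}}{81} \approx -3.5079$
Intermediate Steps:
$o = 3$ ($o = 3 \cdot 1 = 3$)
$H{\left(n \right)} = - \frac{\sqrt{2} \sqrt{n}}{9}$ ($H{\left(n \right)} = - \frac{\sqrt{n + n}}{9} = - \frac{\sqrt{2 n}}{9} = - \frac{\sqrt{2} \sqrt{n}}{9}$)
$b{\left(x,g \right)} = - \frac{2}{3} - \frac{2 \sqrt{2}}{81}$ ($b{\left(x,g \right)} = - \frac{6 - - \frac{\sqrt{2} \sqrt{4}}{9}}{9} = - \frac{6 - \left(- \frac{1}{9}\right) \sqrt{2} \cdot 2}{9} = - \frac{6 - - \frac{2 \sqrt{2}}{9}}{9} = - \frac{6 + \frac{2 \sqrt{2}}{9}}{9} = - \frac{2}{3} - \frac{2 \sqrt{2}}{81}$)
$\left(o + m{\left(1,3 + 4 \right)}\right) b{\left(6,h \right)} = \left(3 + 2\right) \left(- \frac{2}{3} - \frac{2 \sqrt{2}}{81}\right) = 5 \left(- \frac{2}{3} - \frac{2 \sqrt{2}}{81}\right) = - \frac{10}{3} - \frac{10 \sqrt{2}}{81}$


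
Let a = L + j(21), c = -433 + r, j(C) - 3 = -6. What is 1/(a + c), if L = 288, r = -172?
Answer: -1/320 ≈ -0.0031250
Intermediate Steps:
j(C) = -3 (j(C) = 3 - 6 = -3)
c = -605 (c = -433 - 172 = -605)
a = 285 (a = 288 - 3 = 285)
1/(a + c) = 1/(285 - 605) = 1/(-320) = -1/320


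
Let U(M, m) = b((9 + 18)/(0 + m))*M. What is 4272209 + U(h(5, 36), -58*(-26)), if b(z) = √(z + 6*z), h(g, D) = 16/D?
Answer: 4272209 + 2*√7917/1131 ≈ 4.2722e+6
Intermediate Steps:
b(z) = √7*√z (b(z) = √(7*z) = √7*√z)
U(M, m) = 3*M*√21*√(1/m) (U(M, m) = (√7*√((9 + 18)/(0 + m)))*M = (√7*√(27/m))*M = (√7*(3*√3*√(1/m)))*M = (3*√21*√(1/m))*M = 3*M*√21*√(1/m))
4272209 + U(h(5, 36), -58*(-26)) = 4272209 + 3*(16/36)*√21*√(1/(-58*(-26))) = 4272209 + 3*(16*(1/36))*√21*√(1/1508) = 4272209 + 3*(4/9)*√21*√(1/1508) = 4272209 + 3*(4/9)*√21*(√377/754) = 4272209 + 2*√7917/1131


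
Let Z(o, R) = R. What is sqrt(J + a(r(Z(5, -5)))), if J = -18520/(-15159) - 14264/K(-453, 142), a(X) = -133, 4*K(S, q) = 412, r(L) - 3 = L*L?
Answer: I*sqrt(658875420277989)/1561377 ≈ 16.44*I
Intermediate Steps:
r(L) = 3 + L**2 (r(L) = 3 + L*L = 3 + L**2)
K(S, q) = 103 (K(S, q) = (1/4)*412 = 103)
J = -214320416/1561377 (J = -18520/(-15159) - 14264/103 = -18520*(-1/15159) - 14264*1/103 = 18520/15159 - 14264/103 = -214320416/1561377 ≈ -137.26)
sqrt(J + a(r(Z(5, -5)))) = sqrt(-214320416/1561377 - 133) = sqrt(-421983557/1561377) = I*sqrt(658875420277989)/1561377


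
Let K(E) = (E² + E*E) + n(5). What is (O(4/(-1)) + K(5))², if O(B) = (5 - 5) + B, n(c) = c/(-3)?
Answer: 17689/9 ≈ 1965.4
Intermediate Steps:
n(c) = -c/3 (n(c) = c*(-⅓) = -c/3)
K(E) = -5/3 + 2*E² (K(E) = (E² + E*E) - ⅓*5 = (E² + E²) - 5/3 = 2*E² - 5/3 = -5/3 + 2*E²)
O(B) = B (O(B) = 0 + B = B)
(O(4/(-1)) + K(5))² = (4/(-1) + (-5/3 + 2*5²))² = (4*(-1) + (-5/3 + 2*25))² = (-4 + (-5/3 + 50))² = (-4 + 145/3)² = (133/3)² = 17689/9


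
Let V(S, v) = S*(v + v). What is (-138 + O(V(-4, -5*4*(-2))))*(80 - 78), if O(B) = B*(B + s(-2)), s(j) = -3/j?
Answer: 203564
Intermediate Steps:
V(S, v) = 2*S*v (V(S, v) = S*(2*v) = 2*S*v)
O(B) = B*(3/2 + B) (O(B) = B*(B - 3/(-2)) = B*(B - 3*(-½)) = B*(B + 3/2) = B*(3/2 + B))
(-138 + O(V(-4, -5*4*(-2))))*(80 - 78) = (-138 + (2*(-4)*(-5*4*(-2)))*(3 + 2*(2*(-4)*(-5*4*(-2))))/2)*(80 - 78) = (-138 + (2*(-4)*(-20*(-2)))*(3 + 2*(2*(-4)*(-20*(-2))))/2)*2 = (-138 + (2*(-4)*40)*(3 + 2*(2*(-4)*40))/2)*2 = (-138 + (½)*(-320)*(3 + 2*(-320)))*2 = (-138 + (½)*(-320)*(3 - 640))*2 = (-138 + (½)*(-320)*(-637))*2 = (-138 + 101920)*2 = 101782*2 = 203564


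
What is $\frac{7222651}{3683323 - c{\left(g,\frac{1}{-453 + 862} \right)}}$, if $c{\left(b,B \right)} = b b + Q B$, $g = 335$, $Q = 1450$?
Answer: $\frac{2954064259}{1460577632} \approx 2.0225$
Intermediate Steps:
$c{\left(b,B \right)} = b^{2} + 1450 B$ ($c{\left(b,B \right)} = b b + 1450 B = b^{2} + 1450 B$)
$\frac{7222651}{3683323 - c{\left(g,\frac{1}{-453 + 862} \right)}} = \frac{7222651}{3683323 - \left(335^{2} + \frac{1450}{-453 + 862}\right)} = \frac{7222651}{3683323 - \left(112225 + \frac{1450}{409}\right)} = \frac{7222651}{3683323 - \frac{45901475}{409}} = \frac{7222651}{\frac{1460577632}{409}} = 7222651 \cdot \frac{409}{1460577632} = \frac{2954064259}{1460577632}$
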